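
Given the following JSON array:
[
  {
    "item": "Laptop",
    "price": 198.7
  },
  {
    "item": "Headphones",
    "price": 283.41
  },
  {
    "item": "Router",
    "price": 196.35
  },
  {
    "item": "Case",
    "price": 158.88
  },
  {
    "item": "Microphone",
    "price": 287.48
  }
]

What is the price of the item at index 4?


Array index 4 -> Microphone
price = 287.48

ANSWER: 287.48


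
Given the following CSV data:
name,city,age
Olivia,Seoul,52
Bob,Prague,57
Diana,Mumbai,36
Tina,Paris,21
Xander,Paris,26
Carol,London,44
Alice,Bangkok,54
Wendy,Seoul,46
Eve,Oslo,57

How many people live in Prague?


Scanning city column for 'Prague':
  Row 2: Bob -> MATCH
Total matches: 1

ANSWER: 1


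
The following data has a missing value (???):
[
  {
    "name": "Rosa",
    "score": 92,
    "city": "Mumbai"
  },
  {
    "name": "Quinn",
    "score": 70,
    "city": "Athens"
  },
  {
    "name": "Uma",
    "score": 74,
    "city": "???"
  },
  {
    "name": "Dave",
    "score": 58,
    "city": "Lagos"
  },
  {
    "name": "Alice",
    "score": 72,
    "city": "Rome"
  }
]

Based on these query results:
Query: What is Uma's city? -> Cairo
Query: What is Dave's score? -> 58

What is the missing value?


The missing value is Uma's city
From query: Uma's city = Cairo

ANSWER: Cairo


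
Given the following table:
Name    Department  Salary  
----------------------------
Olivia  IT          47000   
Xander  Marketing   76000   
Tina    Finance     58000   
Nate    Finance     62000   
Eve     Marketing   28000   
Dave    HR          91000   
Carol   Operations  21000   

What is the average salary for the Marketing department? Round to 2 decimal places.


Marketing department members:
  Xander: 76000
  Eve: 28000
Sum = 104000
Count = 2
Average = 104000 / 2 = 52000.00

ANSWER: 52000.00


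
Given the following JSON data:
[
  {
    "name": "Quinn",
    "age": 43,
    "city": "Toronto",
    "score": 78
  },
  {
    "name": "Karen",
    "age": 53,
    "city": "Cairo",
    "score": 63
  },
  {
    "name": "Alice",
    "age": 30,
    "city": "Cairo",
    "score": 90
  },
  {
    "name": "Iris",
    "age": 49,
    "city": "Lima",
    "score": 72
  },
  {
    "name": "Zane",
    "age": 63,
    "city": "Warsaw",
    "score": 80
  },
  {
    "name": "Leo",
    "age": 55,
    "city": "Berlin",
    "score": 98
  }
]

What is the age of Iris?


Looking up record where name = Iris
Record index: 3
Field 'age' = 49

ANSWER: 49


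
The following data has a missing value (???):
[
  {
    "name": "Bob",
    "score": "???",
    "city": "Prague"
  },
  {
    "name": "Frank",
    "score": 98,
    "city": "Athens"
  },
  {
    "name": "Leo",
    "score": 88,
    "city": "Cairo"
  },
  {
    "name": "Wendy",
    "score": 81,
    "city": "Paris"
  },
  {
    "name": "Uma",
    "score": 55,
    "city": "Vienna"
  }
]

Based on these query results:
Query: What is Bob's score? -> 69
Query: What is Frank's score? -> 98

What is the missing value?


The missing value is Bob's score
From query: Bob's score = 69

ANSWER: 69


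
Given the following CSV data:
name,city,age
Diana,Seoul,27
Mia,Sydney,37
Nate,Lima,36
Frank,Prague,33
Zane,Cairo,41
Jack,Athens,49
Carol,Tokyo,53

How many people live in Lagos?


Scanning city column for 'Lagos':
Total matches: 0

ANSWER: 0


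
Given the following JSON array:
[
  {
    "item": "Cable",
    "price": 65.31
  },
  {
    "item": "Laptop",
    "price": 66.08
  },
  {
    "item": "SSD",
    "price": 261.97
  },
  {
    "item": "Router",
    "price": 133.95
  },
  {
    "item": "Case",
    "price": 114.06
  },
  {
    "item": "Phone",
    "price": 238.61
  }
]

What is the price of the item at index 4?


Array index 4 -> Case
price = 114.06

ANSWER: 114.06


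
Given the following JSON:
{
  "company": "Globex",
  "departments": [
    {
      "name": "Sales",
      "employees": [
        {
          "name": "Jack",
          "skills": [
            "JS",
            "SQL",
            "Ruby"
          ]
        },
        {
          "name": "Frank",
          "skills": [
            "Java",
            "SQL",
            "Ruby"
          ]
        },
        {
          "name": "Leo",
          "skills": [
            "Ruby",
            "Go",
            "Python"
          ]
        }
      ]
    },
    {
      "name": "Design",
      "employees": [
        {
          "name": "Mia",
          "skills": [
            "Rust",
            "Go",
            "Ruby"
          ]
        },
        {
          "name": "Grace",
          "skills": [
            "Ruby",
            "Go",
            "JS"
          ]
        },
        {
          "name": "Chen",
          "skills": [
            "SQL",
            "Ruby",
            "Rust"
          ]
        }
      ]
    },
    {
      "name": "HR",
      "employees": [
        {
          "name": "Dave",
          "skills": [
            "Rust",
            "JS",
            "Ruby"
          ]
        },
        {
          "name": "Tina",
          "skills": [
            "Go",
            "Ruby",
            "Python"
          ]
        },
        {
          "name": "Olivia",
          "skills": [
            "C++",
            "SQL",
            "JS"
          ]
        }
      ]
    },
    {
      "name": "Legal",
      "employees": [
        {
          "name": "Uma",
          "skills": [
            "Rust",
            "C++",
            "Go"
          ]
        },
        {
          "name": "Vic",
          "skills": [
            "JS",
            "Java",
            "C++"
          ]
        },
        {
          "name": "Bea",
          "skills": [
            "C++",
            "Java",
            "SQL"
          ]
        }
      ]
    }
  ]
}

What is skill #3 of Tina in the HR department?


Path: departments[2].employees[1].skills[2]
Value: Python

ANSWER: Python


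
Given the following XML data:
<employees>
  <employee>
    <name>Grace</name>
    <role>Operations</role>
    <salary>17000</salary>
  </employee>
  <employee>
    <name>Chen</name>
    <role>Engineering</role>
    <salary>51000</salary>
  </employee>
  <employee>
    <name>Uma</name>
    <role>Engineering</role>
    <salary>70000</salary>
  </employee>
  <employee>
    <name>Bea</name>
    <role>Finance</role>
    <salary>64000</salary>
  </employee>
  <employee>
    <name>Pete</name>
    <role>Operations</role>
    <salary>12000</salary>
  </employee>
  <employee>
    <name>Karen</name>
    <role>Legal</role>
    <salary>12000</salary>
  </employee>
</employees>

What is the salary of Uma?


Searching for <employee> with <name>Uma</name>
Found at position 3
<salary>70000</salary>

ANSWER: 70000


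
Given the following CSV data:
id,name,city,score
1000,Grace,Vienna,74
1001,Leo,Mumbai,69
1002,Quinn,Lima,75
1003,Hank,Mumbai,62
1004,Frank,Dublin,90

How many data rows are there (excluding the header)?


Counting rows (excluding header):
Header: id,name,city,score
Data rows: 5

ANSWER: 5


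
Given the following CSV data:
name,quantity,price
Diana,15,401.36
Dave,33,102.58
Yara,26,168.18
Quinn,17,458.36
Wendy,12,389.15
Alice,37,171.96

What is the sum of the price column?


Values in 'price' column:
  Row 1: 401.36
  Row 2: 102.58
  Row 3: 168.18
  Row 4: 458.36
  Row 5: 389.15
  Row 6: 171.96
Sum = 401.36 + 102.58 + 168.18 + 458.36 + 389.15 + 171.96 = 1691.59

ANSWER: 1691.59


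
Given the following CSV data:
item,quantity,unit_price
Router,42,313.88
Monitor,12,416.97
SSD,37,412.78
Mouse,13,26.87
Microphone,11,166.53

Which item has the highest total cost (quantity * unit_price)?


Computing row totals:
  Router: 13182.96
  Monitor: 5003.64
  SSD: 15272.86
  Mouse: 349.31
  Microphone: 1831.83
Maximum: SSD (15272.86)

ANSWER: SSD


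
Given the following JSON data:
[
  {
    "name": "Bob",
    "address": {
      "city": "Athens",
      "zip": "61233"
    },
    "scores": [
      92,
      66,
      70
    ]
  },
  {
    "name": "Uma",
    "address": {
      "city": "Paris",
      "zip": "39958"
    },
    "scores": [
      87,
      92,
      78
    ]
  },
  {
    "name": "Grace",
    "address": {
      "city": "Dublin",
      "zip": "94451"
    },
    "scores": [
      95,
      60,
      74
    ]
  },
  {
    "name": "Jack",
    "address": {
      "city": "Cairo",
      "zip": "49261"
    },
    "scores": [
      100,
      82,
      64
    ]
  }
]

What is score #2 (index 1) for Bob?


Path: records[0].scores[1]
Value: 66

ANSWER: 66


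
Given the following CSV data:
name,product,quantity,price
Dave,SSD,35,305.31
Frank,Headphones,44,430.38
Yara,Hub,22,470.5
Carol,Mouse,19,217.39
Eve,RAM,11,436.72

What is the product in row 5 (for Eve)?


Row 5: Eve
Column 'product' = RAM

ANSWER: RAM


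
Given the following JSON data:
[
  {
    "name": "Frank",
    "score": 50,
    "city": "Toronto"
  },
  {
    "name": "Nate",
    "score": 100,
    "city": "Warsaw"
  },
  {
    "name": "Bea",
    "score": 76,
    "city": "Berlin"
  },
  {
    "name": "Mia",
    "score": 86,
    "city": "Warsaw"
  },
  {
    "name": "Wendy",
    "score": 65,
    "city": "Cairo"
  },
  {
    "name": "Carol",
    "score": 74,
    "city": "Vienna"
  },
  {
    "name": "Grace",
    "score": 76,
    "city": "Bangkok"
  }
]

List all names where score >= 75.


Filtering records where score >= 75:
  Frank (score=50) -> no
  Nate (score=100) -> YES
  Bea (score=76) -> YES
  Mia (score=86) -> YES
  Wendy (score=65) -> no
  Carol (score=74) -> no
  Grace (score=76) -> YES


ANSWER: Nate, Bea, Mia, Grace


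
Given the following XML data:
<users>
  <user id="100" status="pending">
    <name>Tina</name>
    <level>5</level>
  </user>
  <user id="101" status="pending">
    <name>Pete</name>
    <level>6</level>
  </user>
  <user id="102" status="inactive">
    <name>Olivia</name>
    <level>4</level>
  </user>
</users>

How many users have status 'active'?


Counting users with status='active':
Count: 0

ANSWER: 0


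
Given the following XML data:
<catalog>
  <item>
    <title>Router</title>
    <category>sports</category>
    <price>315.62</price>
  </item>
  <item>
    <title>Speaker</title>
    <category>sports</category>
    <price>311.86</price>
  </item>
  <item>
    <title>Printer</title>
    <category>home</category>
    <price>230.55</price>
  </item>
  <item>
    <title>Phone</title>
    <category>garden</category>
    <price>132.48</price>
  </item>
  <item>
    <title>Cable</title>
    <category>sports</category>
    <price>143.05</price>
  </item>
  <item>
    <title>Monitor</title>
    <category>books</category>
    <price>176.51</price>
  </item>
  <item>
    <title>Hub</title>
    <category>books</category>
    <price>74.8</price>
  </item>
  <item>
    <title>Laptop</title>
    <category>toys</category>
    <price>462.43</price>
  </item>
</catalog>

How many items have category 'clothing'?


Scanning <item> elements for <category>clothing</category>:
Count: 0

ANSWER: 0


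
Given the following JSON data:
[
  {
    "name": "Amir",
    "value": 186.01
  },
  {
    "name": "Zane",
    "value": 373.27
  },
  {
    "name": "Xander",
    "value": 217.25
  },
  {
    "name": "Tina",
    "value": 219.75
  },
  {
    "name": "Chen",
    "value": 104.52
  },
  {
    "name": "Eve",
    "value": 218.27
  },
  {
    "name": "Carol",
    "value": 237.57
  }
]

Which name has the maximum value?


Comparing values:
  Amir: 186.01
  Zane: 373.27
  Xander: 217.25
  Tina: 219.75
  Chen: 104.52
  Eve: 218.27
  Carol: 237.57
Maximum: Zane (373.27)

ANSWER: Zane


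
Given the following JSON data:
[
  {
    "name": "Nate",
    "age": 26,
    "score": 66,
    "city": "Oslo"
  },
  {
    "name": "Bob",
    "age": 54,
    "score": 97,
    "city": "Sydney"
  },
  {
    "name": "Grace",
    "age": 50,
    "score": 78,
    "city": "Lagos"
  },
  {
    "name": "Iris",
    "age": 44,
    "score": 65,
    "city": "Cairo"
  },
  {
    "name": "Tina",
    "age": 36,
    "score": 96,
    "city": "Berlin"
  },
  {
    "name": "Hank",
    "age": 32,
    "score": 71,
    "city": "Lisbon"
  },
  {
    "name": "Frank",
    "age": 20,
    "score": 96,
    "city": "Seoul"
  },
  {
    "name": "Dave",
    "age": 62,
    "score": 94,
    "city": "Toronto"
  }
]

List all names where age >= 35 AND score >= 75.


Checking both conditions:
  Nate (age=26, score=66) -> no
  Bob (age=54, score=97) -> YES
  Grace (age=50, score=78) -> YES
  Iris (age=44, score=65) -> no
  Tina (age=36, score=96) -> YES
  Hank (age=32, score=71) -> no
  Frank (age=20, score=96) -> no
  Dave (age=62, score=94) -> YES


ANSWER: Bob, Grace, Tina, Dave


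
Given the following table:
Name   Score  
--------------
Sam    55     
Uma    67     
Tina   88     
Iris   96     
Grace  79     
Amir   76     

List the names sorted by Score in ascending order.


Sorting by Score (ascending):
  Sam: 55
  Uma: 67
  Amir: 76
  Grace: 79
  Tina: 88
  Iris: 96


ANSWER: Sam, Uma, Amir, Grace, Tina, Iris


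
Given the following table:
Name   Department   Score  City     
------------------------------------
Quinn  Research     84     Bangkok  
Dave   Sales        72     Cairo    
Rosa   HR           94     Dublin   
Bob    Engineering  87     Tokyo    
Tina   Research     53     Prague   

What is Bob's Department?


Row 4: Bob
Department = Engineering

ANSWER: Engineering


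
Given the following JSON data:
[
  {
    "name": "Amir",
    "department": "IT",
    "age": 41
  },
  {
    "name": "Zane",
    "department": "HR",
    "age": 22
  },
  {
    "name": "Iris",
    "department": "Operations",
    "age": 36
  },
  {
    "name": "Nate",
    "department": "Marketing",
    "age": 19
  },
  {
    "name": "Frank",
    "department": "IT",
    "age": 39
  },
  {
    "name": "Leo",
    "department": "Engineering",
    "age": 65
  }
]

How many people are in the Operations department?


Scanning records for department = Operations
  Record 2: Iris
Count: 1

ANSWER: 1


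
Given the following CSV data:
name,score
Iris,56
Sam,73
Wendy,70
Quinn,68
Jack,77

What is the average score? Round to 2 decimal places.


Scores: 56, 73, 70, 68, 77
Sum = 344
Count = 5
Average = 344 / 5 = 68.80

ANSWER: 68.80


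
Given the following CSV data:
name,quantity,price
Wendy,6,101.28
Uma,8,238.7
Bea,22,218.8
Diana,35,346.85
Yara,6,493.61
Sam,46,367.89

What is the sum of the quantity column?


Values in 'quantity' column:
  Row 1: 6
  Row 2: 8
  Row 3: 22
  Row 4: 35
  Row 5: 6
  Row 6: 46
Sum = 6 + 8 + 22 + 35 + 6 + 46 = 123

ANSWER: 123


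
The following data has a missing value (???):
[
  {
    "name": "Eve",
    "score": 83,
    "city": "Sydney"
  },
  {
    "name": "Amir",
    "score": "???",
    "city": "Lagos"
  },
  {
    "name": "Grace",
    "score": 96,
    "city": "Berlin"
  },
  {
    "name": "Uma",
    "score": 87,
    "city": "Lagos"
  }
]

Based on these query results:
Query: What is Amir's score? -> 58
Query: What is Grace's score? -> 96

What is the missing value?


The missing value is Amir's score
From query: Amir's score = 58

ANSWER: 58


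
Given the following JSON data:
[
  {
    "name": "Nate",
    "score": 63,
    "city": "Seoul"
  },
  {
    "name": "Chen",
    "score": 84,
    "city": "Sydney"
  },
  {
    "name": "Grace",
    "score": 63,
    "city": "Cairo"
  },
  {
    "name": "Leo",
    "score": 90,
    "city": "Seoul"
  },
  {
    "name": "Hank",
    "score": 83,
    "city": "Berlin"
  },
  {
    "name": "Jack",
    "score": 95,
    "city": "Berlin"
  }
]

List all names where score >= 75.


Filtering records where score >= 75:
  Nate (score=63) -> no
  Chen (score=84) -> YES
  Grace (score=63) -> no
  Leo (score=90) -> YES
  Hank (score=83) -> YES
  Jack (score=95) -> YES


ANSWER: Chen, Leo, Hank, Jack


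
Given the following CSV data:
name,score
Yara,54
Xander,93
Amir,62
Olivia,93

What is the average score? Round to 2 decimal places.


Scores: 54, 93, 62, 93
Sum = 302
Count = 4
Average = 302 / 4 = 75.50

ANSWER: 75.50


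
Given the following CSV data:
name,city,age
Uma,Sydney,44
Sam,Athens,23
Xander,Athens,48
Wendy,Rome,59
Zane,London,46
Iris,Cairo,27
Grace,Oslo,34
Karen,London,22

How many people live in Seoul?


Scanning city column for 'Seoul':
Total matches: 0

ANSWER: 0


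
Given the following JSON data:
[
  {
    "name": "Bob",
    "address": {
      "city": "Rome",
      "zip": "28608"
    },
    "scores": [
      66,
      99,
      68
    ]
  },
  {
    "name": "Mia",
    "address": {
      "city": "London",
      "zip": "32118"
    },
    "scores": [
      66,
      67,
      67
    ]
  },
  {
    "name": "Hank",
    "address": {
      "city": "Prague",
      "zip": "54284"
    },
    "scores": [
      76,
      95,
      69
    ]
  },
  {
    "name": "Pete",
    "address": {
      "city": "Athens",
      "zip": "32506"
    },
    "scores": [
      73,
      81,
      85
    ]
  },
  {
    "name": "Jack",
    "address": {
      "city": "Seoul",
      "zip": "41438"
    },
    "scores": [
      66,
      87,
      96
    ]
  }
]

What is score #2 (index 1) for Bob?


Path: records[0].scores[1]
Value: 99

ANSWER: 99


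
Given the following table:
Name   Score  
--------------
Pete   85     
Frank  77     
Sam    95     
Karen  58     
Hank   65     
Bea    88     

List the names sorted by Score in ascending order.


Sorting by Score (ascending):
  Karen: 58
  Hank: 65
  Frank: 77
  Pete: 85
  Bea: 88
  Sam: 95


ANSWER: Karen, Hank, Frank, Pete, Bea, Sam


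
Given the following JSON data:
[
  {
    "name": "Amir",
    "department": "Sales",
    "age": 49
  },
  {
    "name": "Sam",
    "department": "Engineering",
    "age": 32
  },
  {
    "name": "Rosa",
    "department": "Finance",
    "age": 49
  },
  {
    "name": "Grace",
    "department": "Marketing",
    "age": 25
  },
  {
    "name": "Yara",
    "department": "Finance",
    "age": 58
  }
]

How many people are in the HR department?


Scanning records for department = HR
  No matches found
Count: 0

ANSWER: 0


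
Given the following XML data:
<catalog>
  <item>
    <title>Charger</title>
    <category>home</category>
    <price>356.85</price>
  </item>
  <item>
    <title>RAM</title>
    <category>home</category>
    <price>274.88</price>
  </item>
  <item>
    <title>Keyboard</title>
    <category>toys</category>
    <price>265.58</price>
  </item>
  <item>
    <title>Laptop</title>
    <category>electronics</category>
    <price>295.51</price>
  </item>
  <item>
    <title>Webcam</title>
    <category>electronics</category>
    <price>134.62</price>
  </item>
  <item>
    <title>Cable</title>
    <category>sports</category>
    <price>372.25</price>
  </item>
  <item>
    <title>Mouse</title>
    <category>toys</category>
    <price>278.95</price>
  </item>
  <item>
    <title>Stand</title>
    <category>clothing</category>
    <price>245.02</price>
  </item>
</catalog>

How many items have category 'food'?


Scanning <item> elements for <category>food</category>:
Count: 0

ANSWER: 0


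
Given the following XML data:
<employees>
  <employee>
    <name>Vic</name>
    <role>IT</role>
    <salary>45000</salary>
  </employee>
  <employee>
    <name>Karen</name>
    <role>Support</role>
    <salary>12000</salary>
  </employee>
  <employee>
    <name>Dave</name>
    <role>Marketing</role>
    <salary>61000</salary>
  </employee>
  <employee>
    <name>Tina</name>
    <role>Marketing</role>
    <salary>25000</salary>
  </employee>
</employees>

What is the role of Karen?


Searching for <employee> with <name>Karen</name>
Found at position 2
<role>Support</role>

ANSWER: Support


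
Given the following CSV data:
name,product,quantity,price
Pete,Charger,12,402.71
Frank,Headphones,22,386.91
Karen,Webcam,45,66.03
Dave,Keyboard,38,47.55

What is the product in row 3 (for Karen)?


Row 3: Karen
Column 'product' = Webcam

ANSWER: Webcam


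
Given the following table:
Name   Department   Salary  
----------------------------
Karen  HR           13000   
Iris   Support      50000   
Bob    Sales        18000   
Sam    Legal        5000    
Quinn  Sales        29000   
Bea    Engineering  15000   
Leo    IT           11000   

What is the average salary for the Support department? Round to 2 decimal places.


Support department members:
  Iris: 50000
Sum = 50000
Count = 1
Average = 50000 / 1 = 50000.00

ANSWER: 50000.00


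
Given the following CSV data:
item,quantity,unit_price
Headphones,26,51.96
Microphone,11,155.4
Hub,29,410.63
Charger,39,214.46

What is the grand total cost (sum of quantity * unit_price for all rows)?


Computing row totals:
  Headphones: 26 * 51.96 = 1350.96
  Microphone: 11 * 155.4 = 1709.4
  Hub: 29 * 410.63 = 11908.27
  Charger: 39 * 214.46 = 8363.94
Grand total = 1350.96 + 1709.4 + 11908.27 + 8363.94 = 23332.57

ANSWER: 23332.57


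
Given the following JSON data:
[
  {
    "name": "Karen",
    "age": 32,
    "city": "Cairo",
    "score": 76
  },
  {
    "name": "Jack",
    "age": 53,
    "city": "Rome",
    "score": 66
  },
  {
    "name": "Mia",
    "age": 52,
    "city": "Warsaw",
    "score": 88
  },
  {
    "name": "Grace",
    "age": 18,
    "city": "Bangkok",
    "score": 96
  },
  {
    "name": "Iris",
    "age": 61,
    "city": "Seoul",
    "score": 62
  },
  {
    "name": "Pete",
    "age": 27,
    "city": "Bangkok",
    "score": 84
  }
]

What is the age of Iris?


Looking up record where name = Iris
Record index: 4
Field 'age' = 61

ANSWER: 61


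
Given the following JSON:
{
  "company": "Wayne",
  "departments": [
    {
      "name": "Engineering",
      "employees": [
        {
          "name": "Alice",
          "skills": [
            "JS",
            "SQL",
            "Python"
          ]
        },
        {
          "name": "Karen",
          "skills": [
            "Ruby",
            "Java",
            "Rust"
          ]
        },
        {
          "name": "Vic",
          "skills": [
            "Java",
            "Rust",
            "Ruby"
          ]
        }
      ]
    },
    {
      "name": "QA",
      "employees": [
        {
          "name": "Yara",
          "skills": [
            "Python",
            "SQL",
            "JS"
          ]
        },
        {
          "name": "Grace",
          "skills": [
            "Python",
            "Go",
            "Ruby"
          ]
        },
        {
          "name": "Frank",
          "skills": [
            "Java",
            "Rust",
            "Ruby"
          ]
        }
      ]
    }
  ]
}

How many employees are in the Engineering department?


Path: departments[0].employees
Count: 3

ANSWER: 3


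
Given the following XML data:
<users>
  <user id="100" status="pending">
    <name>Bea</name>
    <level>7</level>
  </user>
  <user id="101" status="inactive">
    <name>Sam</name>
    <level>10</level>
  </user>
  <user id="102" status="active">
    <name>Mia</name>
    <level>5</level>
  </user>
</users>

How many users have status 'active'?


Counting users with status='active':
  Mia (id=102) -> MATCH
Count: 1

ANSWER: 1


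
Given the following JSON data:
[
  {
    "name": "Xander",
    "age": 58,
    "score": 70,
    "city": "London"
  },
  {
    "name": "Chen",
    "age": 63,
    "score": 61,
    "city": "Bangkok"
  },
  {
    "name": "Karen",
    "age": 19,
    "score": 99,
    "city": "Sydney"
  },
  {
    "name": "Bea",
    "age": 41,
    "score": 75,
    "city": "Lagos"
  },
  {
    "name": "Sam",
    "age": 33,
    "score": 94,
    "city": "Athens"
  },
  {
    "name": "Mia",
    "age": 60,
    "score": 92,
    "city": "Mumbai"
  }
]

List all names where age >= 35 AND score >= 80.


Checking both conditions:
  Xander (age=58, score=70) -> no
  Chen (age=63, score=61) -> no
  Karen (age=19, score=99) -> no
  Bea (age=41, score=75) -> no
  Sam (age=33, score=94) -> no
  Mia (age=60, score=92) -> YES


ANSWER: Mia


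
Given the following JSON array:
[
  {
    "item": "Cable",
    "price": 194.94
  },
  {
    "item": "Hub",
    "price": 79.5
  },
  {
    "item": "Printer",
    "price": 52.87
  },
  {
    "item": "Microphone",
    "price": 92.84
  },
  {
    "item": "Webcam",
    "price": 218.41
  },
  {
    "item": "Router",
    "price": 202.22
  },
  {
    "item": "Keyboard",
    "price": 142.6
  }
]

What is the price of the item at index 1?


Array index 1 -> Hub
price = 79.5

ANSWER: 79.5


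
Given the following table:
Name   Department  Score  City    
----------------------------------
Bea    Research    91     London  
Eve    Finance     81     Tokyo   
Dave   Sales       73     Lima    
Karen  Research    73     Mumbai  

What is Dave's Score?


Row 3: Dave
Score = 73

ANSWER: 73


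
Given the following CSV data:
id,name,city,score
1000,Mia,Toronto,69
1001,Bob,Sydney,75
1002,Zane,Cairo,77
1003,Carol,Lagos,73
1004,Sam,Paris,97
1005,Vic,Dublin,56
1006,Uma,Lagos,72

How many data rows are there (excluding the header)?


Counting rows (excluding header):
Header: id,name,city,score
Data rows: 7

ANSWER: 7


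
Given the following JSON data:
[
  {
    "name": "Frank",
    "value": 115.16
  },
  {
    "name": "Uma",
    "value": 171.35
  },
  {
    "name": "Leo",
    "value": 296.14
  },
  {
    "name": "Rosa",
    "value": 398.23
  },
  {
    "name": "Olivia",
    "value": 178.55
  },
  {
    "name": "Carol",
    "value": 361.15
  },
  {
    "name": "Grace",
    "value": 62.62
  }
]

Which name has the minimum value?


Comparing values:
  Frank: 115.16
  Uma: 171.35
  Leo: 296.14
  Rosa: 398.23
  Olivia: 178.55
  Carol: 361.15
  Grace: 62.62
Minimum: Grace (62.62)

ANSWER: Grace


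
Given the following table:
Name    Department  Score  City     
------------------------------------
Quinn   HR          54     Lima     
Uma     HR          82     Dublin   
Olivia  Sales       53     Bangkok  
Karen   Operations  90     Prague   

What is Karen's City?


Row 4: Karen
City = Prague

ANSWER: Prague


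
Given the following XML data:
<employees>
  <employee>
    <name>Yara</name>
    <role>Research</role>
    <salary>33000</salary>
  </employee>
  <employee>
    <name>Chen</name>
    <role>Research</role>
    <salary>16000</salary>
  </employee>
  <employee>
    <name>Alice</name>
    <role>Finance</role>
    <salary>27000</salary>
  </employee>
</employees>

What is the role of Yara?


Searching for <employee> with <name>Yara</name>
Found at position 1
<role>Research</role>

ANSWER: Research


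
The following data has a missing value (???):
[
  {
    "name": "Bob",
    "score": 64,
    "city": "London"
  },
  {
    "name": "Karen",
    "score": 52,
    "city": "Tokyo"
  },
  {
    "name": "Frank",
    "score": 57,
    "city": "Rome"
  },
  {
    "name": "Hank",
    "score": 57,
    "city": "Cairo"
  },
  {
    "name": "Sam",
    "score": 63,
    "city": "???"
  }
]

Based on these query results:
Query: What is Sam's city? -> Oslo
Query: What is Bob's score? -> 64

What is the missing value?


The missing value is Sam's city
From query: Sam's city = Oslo

ANSWER: Oslo


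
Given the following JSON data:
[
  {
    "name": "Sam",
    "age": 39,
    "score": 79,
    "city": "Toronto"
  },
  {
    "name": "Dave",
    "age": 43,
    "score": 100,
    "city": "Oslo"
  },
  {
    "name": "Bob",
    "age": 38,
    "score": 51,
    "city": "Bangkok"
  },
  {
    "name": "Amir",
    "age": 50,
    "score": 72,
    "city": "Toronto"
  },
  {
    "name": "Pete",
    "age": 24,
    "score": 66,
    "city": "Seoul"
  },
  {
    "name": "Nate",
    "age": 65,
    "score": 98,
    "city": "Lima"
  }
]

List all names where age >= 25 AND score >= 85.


Checking both conditions:
  Sam (age=39, score=79) -> no
  Dave (age=43, score=100) -> YES
  Bob (age=38, score=51) -> no
  Amir (age=50, score=72) -> no
  Pete (age=24, score=66) -> no
  Nate (age=65, score=98) -> YES


ANSWER: Dave, Nate


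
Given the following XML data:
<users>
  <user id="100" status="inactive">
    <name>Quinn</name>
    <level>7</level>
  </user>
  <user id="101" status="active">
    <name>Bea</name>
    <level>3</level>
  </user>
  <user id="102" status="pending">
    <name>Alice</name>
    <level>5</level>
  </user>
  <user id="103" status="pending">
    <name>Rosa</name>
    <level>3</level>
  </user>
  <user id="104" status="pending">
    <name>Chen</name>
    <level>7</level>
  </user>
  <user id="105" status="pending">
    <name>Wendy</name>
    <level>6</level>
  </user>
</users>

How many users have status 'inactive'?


Counting users with status='inactive':
  Quinn (id=100) -> MATCH
Count: 1

ANSWER: 1


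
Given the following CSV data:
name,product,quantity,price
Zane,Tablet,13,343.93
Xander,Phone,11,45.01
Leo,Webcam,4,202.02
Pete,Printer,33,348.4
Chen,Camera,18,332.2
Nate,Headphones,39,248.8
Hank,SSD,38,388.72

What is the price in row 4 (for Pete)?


Row 4: Pete
Column 'price' = 348.4

ANSWER: 348.4


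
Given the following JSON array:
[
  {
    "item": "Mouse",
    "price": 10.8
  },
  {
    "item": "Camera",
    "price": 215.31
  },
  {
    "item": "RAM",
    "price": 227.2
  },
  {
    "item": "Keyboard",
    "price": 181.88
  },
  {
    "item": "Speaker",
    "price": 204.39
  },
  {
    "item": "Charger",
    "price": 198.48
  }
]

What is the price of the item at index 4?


Array index 4 -> Speaker
price = 204.39

ANSWER: 204.39


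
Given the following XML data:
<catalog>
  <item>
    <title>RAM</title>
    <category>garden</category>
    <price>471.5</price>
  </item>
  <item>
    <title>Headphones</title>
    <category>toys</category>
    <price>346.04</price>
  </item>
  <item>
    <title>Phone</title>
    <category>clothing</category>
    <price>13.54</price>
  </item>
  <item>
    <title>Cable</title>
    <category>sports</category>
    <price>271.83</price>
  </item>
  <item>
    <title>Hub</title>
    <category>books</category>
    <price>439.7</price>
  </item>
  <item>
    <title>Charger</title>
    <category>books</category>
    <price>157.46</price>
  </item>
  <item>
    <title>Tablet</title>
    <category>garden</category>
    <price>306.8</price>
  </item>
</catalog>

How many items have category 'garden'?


Scanning <item> elements for <category>garden</category>:
  Item 1: RAM -> MATCH
  Item 7: Tablet -> MATCH
Count: 2

ANSWER: 2


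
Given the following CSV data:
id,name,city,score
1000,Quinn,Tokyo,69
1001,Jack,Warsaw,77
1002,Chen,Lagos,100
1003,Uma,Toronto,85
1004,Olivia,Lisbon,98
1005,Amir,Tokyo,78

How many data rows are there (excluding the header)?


Counting rows (excluding header):
Header: id,name,city,score
Data rows: 6

ANSWER: 6


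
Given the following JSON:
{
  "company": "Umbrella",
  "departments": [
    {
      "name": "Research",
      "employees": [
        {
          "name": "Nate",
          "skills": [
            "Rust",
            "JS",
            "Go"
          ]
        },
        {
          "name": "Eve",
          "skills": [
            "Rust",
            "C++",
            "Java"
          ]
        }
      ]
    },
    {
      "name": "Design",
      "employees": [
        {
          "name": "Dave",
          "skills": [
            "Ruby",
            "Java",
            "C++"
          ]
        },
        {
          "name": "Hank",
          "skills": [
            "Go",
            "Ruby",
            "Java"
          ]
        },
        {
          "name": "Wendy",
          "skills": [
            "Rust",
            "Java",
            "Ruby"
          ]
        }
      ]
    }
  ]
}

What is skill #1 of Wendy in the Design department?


Path: departments[1].employees[2].skills[0]
Value: Rust

ANSWER: Rust


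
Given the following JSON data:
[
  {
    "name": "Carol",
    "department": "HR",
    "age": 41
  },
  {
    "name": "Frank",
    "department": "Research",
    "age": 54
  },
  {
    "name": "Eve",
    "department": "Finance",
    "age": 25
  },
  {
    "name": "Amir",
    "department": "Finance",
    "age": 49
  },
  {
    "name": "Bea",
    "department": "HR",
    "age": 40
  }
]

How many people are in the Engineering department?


Scanning records for department = Engineering
  No matches found
Count: 0

ANSWER: 0


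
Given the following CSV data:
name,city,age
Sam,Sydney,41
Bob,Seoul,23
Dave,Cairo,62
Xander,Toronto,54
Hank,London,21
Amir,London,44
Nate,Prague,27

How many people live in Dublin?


Scanning city column for 'Dublin':
Total matches: 0

ANSWER: 0


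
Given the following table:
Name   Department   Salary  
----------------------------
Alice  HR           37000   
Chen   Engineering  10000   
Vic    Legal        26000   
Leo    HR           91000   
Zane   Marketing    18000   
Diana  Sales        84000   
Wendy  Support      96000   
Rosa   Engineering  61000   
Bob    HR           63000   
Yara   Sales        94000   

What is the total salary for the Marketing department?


Marketing department members:
  Zane: 18000
Total = 18000 = 18000

ANSWER: 18000


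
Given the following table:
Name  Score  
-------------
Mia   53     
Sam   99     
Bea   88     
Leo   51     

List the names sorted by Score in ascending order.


Sorting by Score (ascending):
  Leo: 51
  Mia: 53
  Bea: 88
  Sam: 99


ANSWER: Leo, Mia, Bea, Sam


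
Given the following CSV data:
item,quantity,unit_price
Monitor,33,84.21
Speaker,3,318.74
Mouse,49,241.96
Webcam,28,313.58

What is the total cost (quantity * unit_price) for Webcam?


Row: Webcam
quantity = 28
unit_price = 313.58
total = 28 * 313.58 = 8780.24

ANSWER: 8780.24


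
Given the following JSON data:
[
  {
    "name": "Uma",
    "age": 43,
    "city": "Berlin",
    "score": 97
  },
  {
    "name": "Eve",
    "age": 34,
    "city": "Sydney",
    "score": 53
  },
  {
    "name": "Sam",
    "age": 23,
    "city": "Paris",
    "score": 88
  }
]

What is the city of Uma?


Looking up record where name = Uma
Record index: 0
Field 'city' = Berlin

ANSWER: Berlin


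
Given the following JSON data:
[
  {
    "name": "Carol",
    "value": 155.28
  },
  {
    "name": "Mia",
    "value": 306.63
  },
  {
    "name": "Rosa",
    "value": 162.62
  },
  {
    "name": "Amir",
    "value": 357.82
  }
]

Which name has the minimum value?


Comparing values:
  Carol: 155.28
  Mia: 306.63
  Rosa: 162.62
  Amir: 357.82
Minimum: Carol (155.28)

ANSWER: Carol


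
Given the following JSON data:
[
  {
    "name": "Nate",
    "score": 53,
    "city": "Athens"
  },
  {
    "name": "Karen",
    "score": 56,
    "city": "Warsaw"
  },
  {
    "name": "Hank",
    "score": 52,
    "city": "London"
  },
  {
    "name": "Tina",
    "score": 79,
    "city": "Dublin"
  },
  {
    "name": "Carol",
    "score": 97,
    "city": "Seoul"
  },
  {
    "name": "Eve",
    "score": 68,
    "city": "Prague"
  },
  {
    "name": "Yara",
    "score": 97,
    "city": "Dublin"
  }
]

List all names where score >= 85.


Filtering records where score >= 85:
  Nate (score=53) -> no
  Karen (score=56) -> no
  Hank (score=52) -> no
  Tina (score=79) -> no
  Carol (score=97) -> YES
  Eve (score=68) -> no
  Yara (score=97) -> YES


ANSWER: Carol, Yara


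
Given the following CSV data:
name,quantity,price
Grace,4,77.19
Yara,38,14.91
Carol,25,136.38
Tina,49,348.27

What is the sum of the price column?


Values in 'price' column:
  Row 1: 77.19
  Row 2: 14.91
  Row 3: 136.38
  Row 4: 348.27
Sum = 77.19 + 14.91 + 136.38 + 348.27 = 576.75

ANSWER: 576.75


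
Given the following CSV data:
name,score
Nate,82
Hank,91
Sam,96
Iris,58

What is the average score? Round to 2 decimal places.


Scores: 82, 91, 96, 58
Sum = 327
Count = 4
Average = 327 / 4 = 81.75

ANSWER: 81.75


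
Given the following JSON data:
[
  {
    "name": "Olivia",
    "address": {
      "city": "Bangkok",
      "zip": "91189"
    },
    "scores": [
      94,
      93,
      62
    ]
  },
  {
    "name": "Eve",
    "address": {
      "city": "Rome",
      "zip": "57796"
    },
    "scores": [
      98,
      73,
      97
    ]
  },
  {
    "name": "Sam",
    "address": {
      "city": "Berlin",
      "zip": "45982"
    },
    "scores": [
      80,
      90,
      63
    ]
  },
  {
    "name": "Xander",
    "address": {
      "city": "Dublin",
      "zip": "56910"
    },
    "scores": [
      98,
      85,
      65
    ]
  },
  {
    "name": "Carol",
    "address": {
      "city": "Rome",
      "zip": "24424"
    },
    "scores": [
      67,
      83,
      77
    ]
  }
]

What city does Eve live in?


Path: records[1].address.city
Value: Rome

ANSWER: Rome


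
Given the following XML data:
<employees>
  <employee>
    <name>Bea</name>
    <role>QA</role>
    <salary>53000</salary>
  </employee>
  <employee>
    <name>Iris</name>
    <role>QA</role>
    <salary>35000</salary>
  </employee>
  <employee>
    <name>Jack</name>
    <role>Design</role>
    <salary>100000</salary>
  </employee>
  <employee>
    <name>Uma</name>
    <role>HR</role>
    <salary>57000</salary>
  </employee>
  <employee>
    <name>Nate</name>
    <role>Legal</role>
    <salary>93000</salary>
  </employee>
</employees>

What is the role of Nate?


Searching for <employee> with <name>Nate</name>
Found at position 5
<role>Legal</role>

ANSWER: Legal


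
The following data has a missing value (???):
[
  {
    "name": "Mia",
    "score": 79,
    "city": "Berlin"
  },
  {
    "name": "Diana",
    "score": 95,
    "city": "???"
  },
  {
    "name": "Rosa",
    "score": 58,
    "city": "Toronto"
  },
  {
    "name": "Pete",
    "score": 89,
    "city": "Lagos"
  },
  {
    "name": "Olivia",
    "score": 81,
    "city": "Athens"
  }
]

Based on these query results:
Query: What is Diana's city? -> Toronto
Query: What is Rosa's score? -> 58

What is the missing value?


The missing value is Diana's city
From query: Diana's city = Toronto

ANSWER: Toronto


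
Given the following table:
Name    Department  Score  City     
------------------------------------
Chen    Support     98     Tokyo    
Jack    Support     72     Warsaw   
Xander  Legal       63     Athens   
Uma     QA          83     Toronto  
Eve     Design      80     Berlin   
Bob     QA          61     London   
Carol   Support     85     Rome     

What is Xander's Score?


Row 3: Xander
Score = 63

ANSWER: 63


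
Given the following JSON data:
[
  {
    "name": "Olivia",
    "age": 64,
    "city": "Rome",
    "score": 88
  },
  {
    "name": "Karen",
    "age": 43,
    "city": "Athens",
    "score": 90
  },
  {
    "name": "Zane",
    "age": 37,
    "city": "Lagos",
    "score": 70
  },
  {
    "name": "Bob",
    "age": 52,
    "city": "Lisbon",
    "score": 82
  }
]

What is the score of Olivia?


Looking up record where name = Olivia
Record index: 0
Field 'score' = 88

ANSWER: 88


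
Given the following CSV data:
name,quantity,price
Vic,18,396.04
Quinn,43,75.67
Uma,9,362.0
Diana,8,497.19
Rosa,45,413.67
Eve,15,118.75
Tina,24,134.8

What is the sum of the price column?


Values in 'price' column:
  Row 1: 396.04
  Row 2: 75.67
  Row 3: 362.0
  Row 4: 497.19
  Row 5: 413.67
  Row 6: 118.75
  Row 7: 134.8
Sum = 396.04 + 75.67 + 362.0 + 497.19 + 413.67 + 118.75 + 134.8 = 1998.12

ANSWER: 1998.12


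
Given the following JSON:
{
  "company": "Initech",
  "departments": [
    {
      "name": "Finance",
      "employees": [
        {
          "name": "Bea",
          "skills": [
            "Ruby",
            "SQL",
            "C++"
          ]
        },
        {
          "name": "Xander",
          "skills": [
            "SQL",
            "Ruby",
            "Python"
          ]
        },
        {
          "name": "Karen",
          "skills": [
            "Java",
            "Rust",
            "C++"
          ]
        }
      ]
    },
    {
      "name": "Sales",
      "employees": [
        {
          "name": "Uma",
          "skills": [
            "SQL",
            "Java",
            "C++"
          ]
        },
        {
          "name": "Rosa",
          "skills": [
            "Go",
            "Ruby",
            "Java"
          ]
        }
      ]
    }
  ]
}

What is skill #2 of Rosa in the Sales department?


Path: departments[1].employees[1].skills[1]
Value: Ruby

ANSWER: Ruby


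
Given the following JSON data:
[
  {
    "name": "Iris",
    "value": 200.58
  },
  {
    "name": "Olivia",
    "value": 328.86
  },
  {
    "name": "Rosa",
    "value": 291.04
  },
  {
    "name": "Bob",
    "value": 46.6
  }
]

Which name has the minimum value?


Comparing values:
  Iris: 200.58
  Olivia: 328.86
  Rosa: 291.04
  Bob: 46.6
Minimum: Bob (46.6)

ANSWER: Bob
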